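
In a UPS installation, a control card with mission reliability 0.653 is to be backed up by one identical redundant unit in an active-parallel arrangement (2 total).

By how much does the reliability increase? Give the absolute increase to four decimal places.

0.2266

R_before = 0.653
R_after = 1 − (1 − 0.653)^2 = 0.8796
ΔR = 0.8796 − 0.653 = 0.2266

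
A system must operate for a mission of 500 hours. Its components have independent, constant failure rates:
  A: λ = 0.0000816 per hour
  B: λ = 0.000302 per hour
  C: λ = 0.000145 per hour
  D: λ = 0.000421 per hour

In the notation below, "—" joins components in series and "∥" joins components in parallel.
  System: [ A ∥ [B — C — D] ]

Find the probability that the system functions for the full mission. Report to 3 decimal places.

0.986

R(A) = exp(−0.0000816 × 500) = 0.96002
R(B) = exp(−0.000302 × 500) = 0.85985
R(C) = exp(−0.000145 × 500) = 0.93007
R(D) = exp(−0.000421 × 500) = 0.81018
Series (B, C, and D): 0.85985 × 0.93007 × 0.81018 = 0.64792
Parallel (A and [0.64792]): 1 − (1 − 0.96002)(1 − 0.64792) = 0.986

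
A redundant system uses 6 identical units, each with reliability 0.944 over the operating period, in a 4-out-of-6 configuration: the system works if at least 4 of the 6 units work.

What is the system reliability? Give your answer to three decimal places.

R = Σ_{i=4}^{6} C(6,i) p^i (1−p)^{6−i} with p = 0.944
C(6,4)·0.944^4·0.056^2 = 0.03736
C(6,5)·0.944^5·0.056^1 = 0.25188
C(6,6)·0.944^6·0.056^0 = 0.70767
Sum = 0.997

0.997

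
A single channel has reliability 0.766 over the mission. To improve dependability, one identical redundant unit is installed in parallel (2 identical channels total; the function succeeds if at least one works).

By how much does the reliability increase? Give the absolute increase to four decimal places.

R_before = 0.766
R_after = 1 − (1 − 0.766)^2 = 0.9452
ΔR = 0.9452 − 0.766 = 0.1792

0.1792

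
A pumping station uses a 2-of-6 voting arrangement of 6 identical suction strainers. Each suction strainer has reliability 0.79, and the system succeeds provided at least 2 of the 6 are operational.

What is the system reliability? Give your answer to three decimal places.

R = Σ_{i=2}^{6} C(6,i) p^i (1−p)^{6−i} with p = 0.79
C(6,2)·0.79^2·0.21^4 = 0.01821
C(6,3)·0.79^3·0.21^3 = 0.09132
C(6,4)·0.79^4·0.21^2 = 0.25765
C(6,5)·0.79^5·0.21^1 = 0.38771
C(6,6)·0.79^6·0.21^0 = 0.24309
Sum = 0.998

0.998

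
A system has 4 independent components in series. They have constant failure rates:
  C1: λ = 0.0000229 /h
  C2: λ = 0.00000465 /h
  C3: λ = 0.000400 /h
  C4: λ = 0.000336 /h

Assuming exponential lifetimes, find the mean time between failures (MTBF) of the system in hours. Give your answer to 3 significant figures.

1310

Series of exponential components: λ_sys = Σ λ_i
λ_sys = 0.0000229 + 0.00000465 + 0.000400 + 0.000336 = 7.6355e-04 /h
MTBF = 1 / λ_sys = 1310 h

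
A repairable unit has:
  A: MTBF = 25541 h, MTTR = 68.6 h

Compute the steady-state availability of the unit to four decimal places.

A(A) = MTBF/(MTBF+MTTR) = 25541/(25541+68.6) = 0.9973

0.9973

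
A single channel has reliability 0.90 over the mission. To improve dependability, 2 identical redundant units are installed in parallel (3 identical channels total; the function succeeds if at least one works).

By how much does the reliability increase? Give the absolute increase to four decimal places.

0.0990

R_before = 0.90
R_after = 1 − (1 − 0.90)^3 = 0.9990
ΔR = 0.9990 − 0.90 = 0.0990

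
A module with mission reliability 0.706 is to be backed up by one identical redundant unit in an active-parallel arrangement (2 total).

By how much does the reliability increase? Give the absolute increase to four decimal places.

0.2076

R_before = 0.706
R_after = 1 − (1 − 0.706)^2 = 0.9136
ΔR = 0.9136 − 0.706 = 0.2076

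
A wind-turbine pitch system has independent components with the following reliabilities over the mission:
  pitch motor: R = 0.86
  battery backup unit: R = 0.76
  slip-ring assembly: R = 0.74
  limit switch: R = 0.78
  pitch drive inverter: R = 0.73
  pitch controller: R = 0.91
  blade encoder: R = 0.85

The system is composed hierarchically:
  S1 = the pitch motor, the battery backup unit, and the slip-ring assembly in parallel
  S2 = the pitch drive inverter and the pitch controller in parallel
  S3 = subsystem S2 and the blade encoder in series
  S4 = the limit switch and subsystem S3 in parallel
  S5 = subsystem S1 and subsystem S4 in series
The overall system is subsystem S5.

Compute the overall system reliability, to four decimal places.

0.9540

Parallel (pitch motor, battery backup unit, and slip-ring assembly): 1 − (1 − 0.860000)(1 − 0.760000)(1 − 0.740000) = 0.991264
Parallel (pitch drive inverter and pitch controller): 1 − (1 − 0.730000)(1 − 0.910000) = 0.975700
Series ([0.975700] and blade encoder): 0.975700 × 0.850000 = 0.829345
Parallel (limit switch and [0.829345]): 1 − (1 − 0.780000)(1 − 0.829345) = 0.962456
Series ([0.991264] and [0.962456]): 0.991264 × 0.962456 = 0.9540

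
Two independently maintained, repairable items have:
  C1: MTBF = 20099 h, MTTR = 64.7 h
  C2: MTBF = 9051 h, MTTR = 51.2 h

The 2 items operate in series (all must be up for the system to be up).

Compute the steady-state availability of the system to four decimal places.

0.9912

A(C1) = MTBF/(MTBF+MTTR) = 20099/(20099+64.7) = 0.996791
A(C2) = MTBF/(MTBF+MTTR) = 9051/(9051+51.2) = 0.994375
Series availability: 0.996791 × 0.994375 = 0.9912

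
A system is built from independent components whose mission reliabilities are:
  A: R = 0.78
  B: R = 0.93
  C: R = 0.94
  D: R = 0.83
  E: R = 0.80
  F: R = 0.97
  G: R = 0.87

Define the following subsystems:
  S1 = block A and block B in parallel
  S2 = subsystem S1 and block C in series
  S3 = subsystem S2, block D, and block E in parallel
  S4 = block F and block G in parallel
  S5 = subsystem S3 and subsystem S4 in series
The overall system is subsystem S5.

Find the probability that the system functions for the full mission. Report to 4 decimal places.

0.9936

Parallel (A and B): 1 − (1 − 0.780000)(1 − 0.930000) = 0.984600
Series ([0.984600] and C): 0.984600 × 0.940000 = 0.925524
Parallel ([0.925524], D, and E): 1 − (1 − 0.925524)(1 − 0.830000)(1 − 0.800000) = 0.997468
Parallel (F and G): 1 − (1 − 0.970000)(1 − 0.870000) = 0.996100
Series ([0.997468] and [0.996100]): 0.997468 × 0.996100 = 0.9936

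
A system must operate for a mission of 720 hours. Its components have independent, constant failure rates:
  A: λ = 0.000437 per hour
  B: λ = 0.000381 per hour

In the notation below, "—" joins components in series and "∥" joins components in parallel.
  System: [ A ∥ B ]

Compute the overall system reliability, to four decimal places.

0.9352

R(A) = exp(−0.000437 × 720) = 0.730052
R(B) = exp(−0.000381 × 720) = 0.760089
Parallel (A and B): 1 − (1 − 0.730052)(1 − 0.760089) = 0.9352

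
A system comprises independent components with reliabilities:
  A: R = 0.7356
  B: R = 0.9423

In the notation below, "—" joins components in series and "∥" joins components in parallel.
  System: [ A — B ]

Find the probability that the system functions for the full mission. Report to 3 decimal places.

Series (A and B): 0.73560 × 0.94230 = 0.693

0.693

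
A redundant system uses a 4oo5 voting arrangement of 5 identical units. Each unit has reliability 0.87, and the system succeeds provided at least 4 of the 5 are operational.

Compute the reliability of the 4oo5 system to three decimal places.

0.871

R = Σ_{i=4}^{5} C(5,i) p^i (1−p)^{5−i} with p = 0.87
C(5,4)·0.87^4·0.13^1 = 0.37238
C(5,5)·0.87^5·0.13^0 = 0.49842
Sum = 0.871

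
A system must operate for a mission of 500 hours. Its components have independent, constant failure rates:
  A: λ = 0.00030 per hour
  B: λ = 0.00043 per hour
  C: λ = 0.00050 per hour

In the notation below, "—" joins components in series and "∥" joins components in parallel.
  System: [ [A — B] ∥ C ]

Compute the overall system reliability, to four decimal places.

R(A) = exp(−0.00030 × 500) = 0.860708
R(B) = exp(−0.00043 × 500) = 0.806541
R(C) = exp(−0.00050 × 500) = 0.778801
Series (A and B): 0.860708 × 0.806541 = 0.694196
Parallel ([0.694196] and C): 1 − (1 − 0.694196)(1 − 0.778801) = 0.9324

0.9324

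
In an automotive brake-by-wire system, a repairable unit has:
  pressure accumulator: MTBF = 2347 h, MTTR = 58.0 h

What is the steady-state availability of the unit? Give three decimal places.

0.976

A(pressure accumulator) = MTBF/(MTBF+MTTR) = 2347/(2347+58.0) = 0.976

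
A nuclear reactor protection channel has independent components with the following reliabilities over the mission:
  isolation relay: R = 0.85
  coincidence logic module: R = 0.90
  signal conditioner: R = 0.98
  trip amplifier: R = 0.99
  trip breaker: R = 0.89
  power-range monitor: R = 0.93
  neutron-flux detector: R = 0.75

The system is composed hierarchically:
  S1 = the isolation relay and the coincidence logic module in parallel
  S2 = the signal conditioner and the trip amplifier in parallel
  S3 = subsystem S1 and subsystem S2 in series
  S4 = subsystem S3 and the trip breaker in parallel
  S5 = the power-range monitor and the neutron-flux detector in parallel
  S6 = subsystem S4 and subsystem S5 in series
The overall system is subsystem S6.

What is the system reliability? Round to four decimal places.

0.9809

Parallel (isolation relay and coincidence logic module): 1 − (1 − 0.850000)(1 − 0.900000) = 0.985000
Parallel (signal conditioner and trip amplifier): 1 − (1 − 0.980000)(1 − 0.990000) = 0.999800
Series ([0.985000] and [0.999800]): 0.985000 × 0.999800 = 0.984803
Parallel ([0.984803] and trip breaker): 1 − (1 − 0.984803)(1 − 0.890000) = 0.998328
Parallel (power-range monitor and neutron-flux detector): 1 − (1 − 0.930000)(1 − 0.750000) = 0.982500
Series ([0.998328] and [0.982500]): 0.998328 × 0.982500 = 0.9809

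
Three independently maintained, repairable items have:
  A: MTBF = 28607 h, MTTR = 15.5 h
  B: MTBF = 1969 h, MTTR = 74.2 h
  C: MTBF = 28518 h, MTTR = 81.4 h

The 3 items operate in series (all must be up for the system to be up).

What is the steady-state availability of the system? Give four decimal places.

A(A) = MTBF/(MTBF+MTTR) = 28607/(28607+15.5) = 0.999458
A(B) = MTBF/(MTBF+MTTR) = 1969/(1969+74.2) = 0.963684
A(C) = MTBF/(MTBF+MTTR) = 28518/(28518+81.4) = 0.997154
Series availability: 0.999458 × 0.963684 × 0.997154 = 0.9604

0.9604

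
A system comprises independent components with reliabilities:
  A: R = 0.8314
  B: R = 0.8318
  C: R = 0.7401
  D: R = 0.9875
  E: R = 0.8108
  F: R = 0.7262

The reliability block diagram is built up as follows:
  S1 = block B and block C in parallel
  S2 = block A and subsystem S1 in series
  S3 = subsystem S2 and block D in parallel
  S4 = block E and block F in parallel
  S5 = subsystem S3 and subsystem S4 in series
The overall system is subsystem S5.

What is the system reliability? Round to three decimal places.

Parallel (B and C): 1 − (1 − 0.83180)(1 − 0.74010) = 0.95628
Series (A and [0.95628]): 0.83140 × 0.95628 = 0.79505
Parallel ([0.79505] and D): 1 − (1 − 0.79505)(1 − 0.98750) = 0.99744
Parallel (E and F): 1 − (1 − 0.81080)(1 − 0.72620) = 0.94820
Series ([0.99744] and [0.94820]): 0.99744 × 0.94820 = 0.946

0.946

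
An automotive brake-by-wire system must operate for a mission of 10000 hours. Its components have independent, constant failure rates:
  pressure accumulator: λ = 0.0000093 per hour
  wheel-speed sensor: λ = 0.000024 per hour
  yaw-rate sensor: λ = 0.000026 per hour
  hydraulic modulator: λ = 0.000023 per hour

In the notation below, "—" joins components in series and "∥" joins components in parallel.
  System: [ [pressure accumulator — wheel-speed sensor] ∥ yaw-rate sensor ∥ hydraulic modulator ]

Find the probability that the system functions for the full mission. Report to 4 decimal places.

0.9867

R(pressure accumulator) = exp(−0.0000093 × 10000) = 0.911194
R(wheel-speed sensor) = exp(−0.000024 × 10000) = 0.786628
R(yaw-rate sensor) = exp(−0.000026 × 10000) = 0.771052
R(hydraulic modulator) = exp(−0.000023 × 10000) = 0.794534
Series (pressure accumulator and wheel-speed sensor): 0.911194 × 0.786628 = 0.716771
Parallel ([0.716771], yaw-rate sensor, and hydraulic modulator): 1 − (1 − 0.716771)(1 − 0.771052)(1 − 0.794534) = 0.9867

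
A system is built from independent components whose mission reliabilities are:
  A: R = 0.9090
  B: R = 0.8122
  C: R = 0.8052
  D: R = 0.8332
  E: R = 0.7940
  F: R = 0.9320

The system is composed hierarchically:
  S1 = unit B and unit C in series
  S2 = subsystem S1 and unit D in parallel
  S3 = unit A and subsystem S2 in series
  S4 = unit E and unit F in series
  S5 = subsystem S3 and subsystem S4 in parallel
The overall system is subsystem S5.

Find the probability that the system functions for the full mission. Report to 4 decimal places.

Series (B and C): 0.812200 × 0.805200 = 0.653983
Parallel ([0.653983] and D): 1 − (1 − 0.653983)(1 − 0.833200) = 0.942284
Series (A and [0.942284]): 0.909000 × 0.942284 = 0.856536
Series (E and F): 0.794000 × 0.932000 = 0.740008
Parallel ([0.856536] and [0.740008]): 1 − (1 − 0.856536)(1 − 0.740008) = 0.9627

0.9627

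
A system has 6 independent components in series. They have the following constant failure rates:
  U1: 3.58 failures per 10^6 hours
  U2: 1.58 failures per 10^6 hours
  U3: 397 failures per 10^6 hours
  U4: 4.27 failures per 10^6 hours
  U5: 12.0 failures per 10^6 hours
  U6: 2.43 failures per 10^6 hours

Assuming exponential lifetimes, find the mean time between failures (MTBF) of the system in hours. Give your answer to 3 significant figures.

Series of exponential components: λ_sys = Σ λ_i
λ_sys = 0.00000358 + 0.00000158 + 0.000397 + 0.00000427 + 0.0000120 + 0.00000243 = 4.2086e-04 /h
MTBF = 1 / λ_sys = 2380 h

2380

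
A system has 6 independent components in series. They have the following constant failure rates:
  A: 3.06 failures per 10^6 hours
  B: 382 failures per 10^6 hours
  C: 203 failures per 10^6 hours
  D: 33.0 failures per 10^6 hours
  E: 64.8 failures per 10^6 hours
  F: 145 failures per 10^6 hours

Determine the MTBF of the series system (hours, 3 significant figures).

1200

Series of exponential components: λ_sys = Σ λ_i
λ_sys = 0.00000306 + 0.000382 + 0.000203 + 0.0000330 + 0.0000648 + 0.000145 = 8.3086e-04 /h
MTBF = 1 / λ_sys = 1200 h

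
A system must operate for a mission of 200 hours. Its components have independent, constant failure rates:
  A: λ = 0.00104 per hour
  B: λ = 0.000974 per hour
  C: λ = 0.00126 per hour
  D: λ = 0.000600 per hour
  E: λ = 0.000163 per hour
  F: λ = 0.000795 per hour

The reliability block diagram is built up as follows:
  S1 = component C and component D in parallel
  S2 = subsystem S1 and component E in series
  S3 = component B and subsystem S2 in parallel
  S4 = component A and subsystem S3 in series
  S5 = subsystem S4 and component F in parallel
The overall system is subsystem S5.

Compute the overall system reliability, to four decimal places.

0.9712

R(A) = exp(−0.00104 × 200) = 0.812207
R(B) = exp(−0.000974 × 200) = 0.822999
R(C) = exp(−0.00126 × 200) = 0.777245
R(D) = exp(−0.000600 × 200) = 0.886920
R(E) = exp(−0.000163 × 200) = 0.967926
R(F) = exp(−0.000795 × 200) = 0.852996
Parallel (C and D): 1 − (1 − 0.777245)(1 − 0.886920) = 0.974811
Series ([0.974811] and E): 0.974811 × 0.967926 = 0.943545
Parallel (B and [0.943545]): 1 − (1 − 0.822999)(1 − 0.943545) = 0.990007
Series (A and [0.990007]): 0.812207 × 0.990007 = 0.804091
Parallel ([0.804091] and F): 1 − (1 − 0.804091)(1 − 0.852996) = 0.9712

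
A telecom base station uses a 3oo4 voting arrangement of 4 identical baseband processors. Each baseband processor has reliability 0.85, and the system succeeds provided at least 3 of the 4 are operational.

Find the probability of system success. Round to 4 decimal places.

0.8905

R = Σ_{i=3}^{4} C(4,i) p^i (1−p)^{4−i} with p = 0.85
C(4,3)·0.85^3·0.15^1 = 0.368475
C(4,4)·0.85^4·0.15^0 = 0.522006
Sum = 0.8905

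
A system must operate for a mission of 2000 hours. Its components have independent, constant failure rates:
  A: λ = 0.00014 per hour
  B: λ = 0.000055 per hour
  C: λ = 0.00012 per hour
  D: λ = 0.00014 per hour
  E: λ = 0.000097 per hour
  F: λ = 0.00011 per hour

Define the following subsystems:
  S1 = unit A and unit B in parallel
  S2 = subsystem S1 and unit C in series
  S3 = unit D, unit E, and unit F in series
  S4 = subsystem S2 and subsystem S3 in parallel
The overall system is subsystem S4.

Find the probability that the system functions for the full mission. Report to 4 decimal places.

R(A) = exp(−0.00014 × 2000) = 0.755784
R(B) = exp(−0.000055 × 2000) = 0.895834
R(C) = exp(−0.00012 × 2000) = 0.786628
R(D) = exp(−0.00014 × 2000) = 0.755784
R(E) = exp(−0.000097 × 2000) = 0.823658
R(F) = exp(−0.00011 × 2000) = 0.802519
Parallel (A and B): 1 − (1 − 0.755784)(1 − 0.895834) = 0.974561
Series ([0.974561] and C): 0.974561 × 0.786628 = 0.766617
Series (D, E, and F): 0.755784 × 0.823658 × 0.802519 = 0.499574
Parallel ([0.766617] and [0.499574]): 1 − (1 − 0.766617)(1 − 0.499574) = 0.8832

0.8832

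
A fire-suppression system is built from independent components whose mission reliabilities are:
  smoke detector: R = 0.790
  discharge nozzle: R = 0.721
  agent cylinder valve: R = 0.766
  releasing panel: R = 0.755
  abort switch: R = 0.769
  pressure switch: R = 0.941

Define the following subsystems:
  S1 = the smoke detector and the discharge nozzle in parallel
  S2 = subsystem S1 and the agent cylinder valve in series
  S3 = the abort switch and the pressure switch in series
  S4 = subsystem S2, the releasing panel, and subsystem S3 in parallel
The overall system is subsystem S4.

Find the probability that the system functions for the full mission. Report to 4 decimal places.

0.9811

Parallel (smoke detector and discharge nozzle): 1 − (1 − 0.790000)(1 − 0.721000) = 0.941410
Series ([0.941410] and agent cylinder valve): 0.941410 × 0.766000 = 0.721120
Series (abort switch and pressure switch): 0.769000 × 0.941000 = 0.723629
Parallel ([0.721120], releasing panel, and [0.723629]): 1 − (1 − 0.721120)(1 − 0.755000)(1 − 0.723629) = 0.9811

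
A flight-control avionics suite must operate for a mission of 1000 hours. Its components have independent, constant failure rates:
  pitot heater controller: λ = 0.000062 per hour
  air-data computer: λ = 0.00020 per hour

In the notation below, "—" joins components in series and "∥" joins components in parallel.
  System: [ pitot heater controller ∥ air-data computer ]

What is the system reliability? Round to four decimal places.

0.9891

R(pitot heater controller) = exp(−0.000062 × 1000) = 0.939883
R(air-data computer) = exp(−0.00020 × 1000) = 0.818731
Parallel (pitot heater controller and air-data computer): 1 − (1 − 0.939883)(1 − 0.818731) = 0.9891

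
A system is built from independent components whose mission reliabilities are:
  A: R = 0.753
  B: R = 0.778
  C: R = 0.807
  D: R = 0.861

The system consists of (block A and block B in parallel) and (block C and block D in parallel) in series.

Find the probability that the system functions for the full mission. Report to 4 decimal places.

0.9198

Parallel (A and B): 1 − (1 − 0.753000)(1 − 0.778000) = 0.945166
Parallel (C and D): 1 − (1 − 0.807000)(1 − 0.861000) = 0.973173
Series ([0.945166] and [0.973173]): 0.945166 × 0.973173 = 0.9198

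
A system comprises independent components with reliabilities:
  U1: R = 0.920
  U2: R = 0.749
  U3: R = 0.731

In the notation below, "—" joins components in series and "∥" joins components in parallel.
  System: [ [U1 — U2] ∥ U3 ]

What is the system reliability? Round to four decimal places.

0.9164

Series (U1 and U2): 0.920000 × 0.749000 = 0.689080
Parallel ([0.689080] and U3): 1 − (1 − 0.689080)(1 − 0.731000) = 0.9164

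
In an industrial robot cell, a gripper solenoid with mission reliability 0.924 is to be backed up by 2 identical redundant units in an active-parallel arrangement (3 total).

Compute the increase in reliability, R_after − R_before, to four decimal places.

0.0756

R_before = 0.924
R_after = 1 − (1 − 0.924)^3 = 0.9996
ΔR = 0.9996 − 0.924 = 0.0756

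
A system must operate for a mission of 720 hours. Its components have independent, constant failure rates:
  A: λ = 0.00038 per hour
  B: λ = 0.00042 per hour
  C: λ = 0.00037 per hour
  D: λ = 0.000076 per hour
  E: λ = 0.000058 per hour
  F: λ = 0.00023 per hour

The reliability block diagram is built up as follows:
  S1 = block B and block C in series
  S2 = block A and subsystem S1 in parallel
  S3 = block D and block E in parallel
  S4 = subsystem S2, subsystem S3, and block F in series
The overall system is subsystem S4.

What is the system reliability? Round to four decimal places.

R(A) = exp(−0.00038 × 720) = 0.760636
R(B) = exp(−0.00042 × 720) = 0.739042
R(C) = exp(−0.00037 × 720) = 0.766133
R(D) = exp(−0.000076 × 720) = 0.946750
R(E) = exp(−0.000058 × 720) = 0.959100
R(F) = exp(−0.00023 × 720) = 0.847385
Series (B and C): 0.739042 × 0.766133 = 0.566204
Parallel (A and [0.566204]): 1 − (1 − 0.760636)(1 − 0.566204) = 0.896165
Parallel (D and E): 1 − (1 − 0.946750)(1 − 0.959100) = 0.997822
Series ([0.896165], [0.997822], and F): 0.896165 × 0.997822 × 0.847385 = 0.7577

0.7577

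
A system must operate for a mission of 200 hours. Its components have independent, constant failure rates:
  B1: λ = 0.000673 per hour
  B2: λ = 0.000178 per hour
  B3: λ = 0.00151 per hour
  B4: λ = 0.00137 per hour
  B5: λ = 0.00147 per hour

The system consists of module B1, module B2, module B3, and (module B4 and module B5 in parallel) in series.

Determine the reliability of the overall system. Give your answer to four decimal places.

R(B1) = exp(−0.000673 × 200) = 0.874065
R(B2) = exp(−0.000178 × 200) = 0.965026
R(B3) = exp(−0.00151 × 200) = 0.739338
R(B4) = exp(−0.00137 × 200) = 0.760332
R(B5) = exp(−0.00147 × 200) = 0.745276
Parallel (B4 and B5): 1 − (1 − 0.760332)(1 − 0.745276) = 0.938951
Series (B1, B2, B3, and [0.938951]): 0.874065 × 0.965026 × 0.739338 × 0.938951 = 0.5856

0.5856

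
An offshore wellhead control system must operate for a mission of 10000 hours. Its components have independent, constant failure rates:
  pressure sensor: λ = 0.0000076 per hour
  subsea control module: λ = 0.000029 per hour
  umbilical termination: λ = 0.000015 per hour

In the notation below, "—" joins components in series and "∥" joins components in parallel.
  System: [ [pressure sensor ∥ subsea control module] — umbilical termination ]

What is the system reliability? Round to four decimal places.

0.8449

R(pressure sensor) = exp(−0.0000076 × 10000) = 0.926816
R(subsea control module) = exp(−0.000029 × 10000) = 0.748264
R(umbilical termination) = exp(−0.000015 × 10000) = 0.860708
Parallel (pressure sensor and subsea control module): 1 − (1 − 0.926816)(1 − 0.748264) = 0.981577
Series ([0.981577] and umbilical termination): 0.981577 × 0.860708 = 0.8449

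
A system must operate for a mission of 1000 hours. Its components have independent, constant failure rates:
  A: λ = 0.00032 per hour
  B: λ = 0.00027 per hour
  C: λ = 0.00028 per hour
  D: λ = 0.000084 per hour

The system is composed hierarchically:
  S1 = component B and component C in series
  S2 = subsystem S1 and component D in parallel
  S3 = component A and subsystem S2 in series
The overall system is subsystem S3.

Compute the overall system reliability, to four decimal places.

R(A) = exp(−0.00032 × 1000) = 0.726149
R(B) = exp(−0.00027 × 1000) = 0.763379
R(C) = exp(−0.00028 × 1000) = 0.755784
R(D) = exp(−0.000084 × 1000) = 0.919431
Series (B and C): 0.763379 × 0.755784 = 0.576950
Parallel ([0.576950] and D): 1 − (1 − 0.576950)(1 − 0.919431) = 0.965915
Series (A and [0.965915]): 0.726149 × 0.965915 = 0.7014

0.7014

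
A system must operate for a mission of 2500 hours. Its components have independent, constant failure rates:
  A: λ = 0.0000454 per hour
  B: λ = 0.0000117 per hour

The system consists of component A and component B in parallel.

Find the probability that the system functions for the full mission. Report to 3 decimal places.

0.997

R(A) = exp(−0.0000454 × 2500) = 0.89270
R(B) = exp(−0.0000117 × 2500) = 0.97117
Parallel (A and B): 1 − (1 − 0.89270)(1 − 0.97117) = 0.997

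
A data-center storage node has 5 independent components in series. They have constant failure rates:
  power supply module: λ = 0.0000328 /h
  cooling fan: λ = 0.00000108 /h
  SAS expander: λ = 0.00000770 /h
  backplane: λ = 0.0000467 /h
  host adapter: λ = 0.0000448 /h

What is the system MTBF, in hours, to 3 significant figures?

7510

Series of exponential components: λ_sys = Σ λ_i
λ_sys = 0.0000328 + 0.00000108 + 0.00000770 + 0.0000467 + 0.0000448 = 1.3308e-04 /h
MTBF = 1 / λ_sys = 7510 h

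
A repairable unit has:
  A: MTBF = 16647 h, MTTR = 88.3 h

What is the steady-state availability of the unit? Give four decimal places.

A(A) = MTBF/(MTBF+MTTR) = 16647/(16647+88.3) = 0.9947

0.9947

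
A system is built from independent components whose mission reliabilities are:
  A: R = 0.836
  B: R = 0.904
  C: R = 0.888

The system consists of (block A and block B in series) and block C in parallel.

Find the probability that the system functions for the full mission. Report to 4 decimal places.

Series (A and B): 0.836000 × 0.904000 = 0.755744
Parallel ([0.755744] and C): 1 − (1 − 0.755744)(1 − 0.888000) = 0.9726

0.9726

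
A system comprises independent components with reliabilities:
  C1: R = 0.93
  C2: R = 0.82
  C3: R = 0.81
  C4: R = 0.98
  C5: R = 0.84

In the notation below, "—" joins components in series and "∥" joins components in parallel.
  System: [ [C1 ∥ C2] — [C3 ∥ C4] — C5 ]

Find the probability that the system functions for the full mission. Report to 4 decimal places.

0.8263

Parallel (C1 and C2): 1 − (1 − 0.930000)(1 − 0.820000) = 0.987400
Parallel (C3 and C4): 1 − (1 − 0.810000)(1 − 0.980000) = 0.996200
Series ([0.987400], [0.996200], and C5): 0.987400 × 0.996200 × 0.840000 = 0.8263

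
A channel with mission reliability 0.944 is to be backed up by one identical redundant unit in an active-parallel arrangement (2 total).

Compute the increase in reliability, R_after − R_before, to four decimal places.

0.0529

R_before = 0.944
R_after = 1 − (1 − 0.944)^2 = 0.9969
ΔR = 0.9969 − 0.944 = 0.0529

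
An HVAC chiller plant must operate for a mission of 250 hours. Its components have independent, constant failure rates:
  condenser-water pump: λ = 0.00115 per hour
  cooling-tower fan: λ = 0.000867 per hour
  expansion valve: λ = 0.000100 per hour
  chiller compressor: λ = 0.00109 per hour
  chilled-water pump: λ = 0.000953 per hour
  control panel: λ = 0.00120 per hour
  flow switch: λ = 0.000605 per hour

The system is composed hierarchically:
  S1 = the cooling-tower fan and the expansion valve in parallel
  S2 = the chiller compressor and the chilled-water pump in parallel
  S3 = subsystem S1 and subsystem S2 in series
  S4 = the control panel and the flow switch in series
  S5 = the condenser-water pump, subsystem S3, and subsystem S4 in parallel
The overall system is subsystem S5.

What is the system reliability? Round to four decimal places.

R(condenser-water pump) = exp(−0.00115 × 250) = 0.750137
R(cooling-tower fan) = exp(−0.000867 × 250) = 0.805131
R(expansion valve) = exp(−0.000100 × 250) = 0.975310
R(chiller compressor) = exp(−0.00109 × 250) = 0.761473
R(chilled-water pump) = exp(−0.000953 × 250) = 0.788006
R(control panel) = exp(−0.00120 × 250) = 0.740818
R(flow switch) = exp(−0.000605 × 250) = 0.859633
Parallel (cooling-tower fan and expansion valve): 1 − (1 − 0.805131)(1 − 0.975310) = 0.995189
Parallel (chiller compressor and chilled-water pump): 1 − (1 − 0.761473)(1 − 0.788006) = 0.949434
Series ([0.995189] and [0.949434]): 0.995189 × 0.949434 = 0.944866
Series (control panel and flow switch): 0.740818 × 0.859633 = 0.636832
Parallel (condenser-water pump, [0.944866], and [0.636832]): 1 − (1 − 0.750137)(1 − 0.944866)(1 − 0.636832) = 0.9950

0.9950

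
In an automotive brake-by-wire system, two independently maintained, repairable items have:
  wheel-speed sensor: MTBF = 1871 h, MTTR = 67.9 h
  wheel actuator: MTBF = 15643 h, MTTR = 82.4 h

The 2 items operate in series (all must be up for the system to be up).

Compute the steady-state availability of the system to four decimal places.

A(wheel-speed sensor) = MTBF/(MTBF+MTTR) = 1871/(1871+67.9) = 0.964980
A(wheel actuator) = MTBF/(MTBF+MTTR) = 15643/(15643+82.4) = 0.994760
Series availability: 0.964980 × 0.994760 = 0.9599

0.9599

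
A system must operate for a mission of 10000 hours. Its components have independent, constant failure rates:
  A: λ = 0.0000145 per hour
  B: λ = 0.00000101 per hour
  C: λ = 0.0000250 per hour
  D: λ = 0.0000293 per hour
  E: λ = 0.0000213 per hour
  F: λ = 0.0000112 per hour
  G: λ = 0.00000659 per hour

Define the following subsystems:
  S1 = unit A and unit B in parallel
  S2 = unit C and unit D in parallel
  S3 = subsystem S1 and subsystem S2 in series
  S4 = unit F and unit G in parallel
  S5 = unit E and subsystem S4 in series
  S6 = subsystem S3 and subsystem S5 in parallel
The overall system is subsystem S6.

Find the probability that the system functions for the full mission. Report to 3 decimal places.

0.989

R(A) = exp(−0.0000145 × 10000) = 0.86502
R(B) = exp(−0.00000101 × 10000) = 0.98995
R(C) = exp(−0.0000250 × 10000) = 0.77880
R(D) = exp(−0.0000293 × 10000) = 0.74602
R(E) = exp(−0.0000213 × 10000) = 0.80816
R(F) = exp(−0.0000112 × 10000) = 0.89404
R(G) = exp(−0.00000659 × 10000) = 0.93622
Parallel (A and B): 1 − (1 − 0.86502)(1 − 0.98995) = 0.99864
Parallel (C and D): 1 − (1 − 0.77880)(1 − 0.74602) = 0.94382
Series ([0.99864] and [0.94382]): 0.99864 × 0.94382 = 0.94254
Parallel (F and G): 1 − (1 − 0.89404)(1 − 0.93622) = 0.99324
Series (E and [0.99324]): 0.80816 × 0.99324 = 0.80270
Parallel ([0.94254] and [0.80270]): 1 − (1 − 0.94254)(1 − 0.80270) = 0.989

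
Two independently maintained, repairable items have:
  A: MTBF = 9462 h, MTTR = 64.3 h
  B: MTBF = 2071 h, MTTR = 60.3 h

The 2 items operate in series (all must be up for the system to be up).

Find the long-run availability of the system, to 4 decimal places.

A(A) = MTBF/(MTBF+MTTR) = 9462/(9462+64.3) = 0.993250
A(B) = MTBF/(MTBF+MTTR) = 2071/(2071+60.3) = 0.971707
Series availability: 0.993250 × 0.971707 = 0.9651

0.9651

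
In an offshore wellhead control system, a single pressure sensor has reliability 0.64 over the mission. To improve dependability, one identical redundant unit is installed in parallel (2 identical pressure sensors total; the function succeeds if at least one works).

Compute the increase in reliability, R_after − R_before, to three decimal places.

R_before = 0.64
R_after = 1 − (1 − 0.64)^2 = 0.870
ΔR = 0.870 − 0.64 = 0.230

0.230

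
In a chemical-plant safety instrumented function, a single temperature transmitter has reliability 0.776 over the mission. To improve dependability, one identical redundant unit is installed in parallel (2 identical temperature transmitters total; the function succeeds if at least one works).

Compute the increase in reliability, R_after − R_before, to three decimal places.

0.174

R_before = 0.776
R_after = 1 − (1 − 0.776)^2 = 0.950
ΔR = 0.950 − 0.776 = 0.174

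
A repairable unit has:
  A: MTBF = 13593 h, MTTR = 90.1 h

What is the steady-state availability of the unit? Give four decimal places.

A(A) = MTBF/(MTBF+MTTR) = 13593/(13593+90.1) = 0.9934

0.9934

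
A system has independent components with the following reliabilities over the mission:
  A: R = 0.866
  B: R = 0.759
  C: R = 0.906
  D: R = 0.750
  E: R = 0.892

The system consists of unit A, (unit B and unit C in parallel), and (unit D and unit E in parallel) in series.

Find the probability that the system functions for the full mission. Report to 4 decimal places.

Parallel (B and C): 1 − (1 − 0.759000)(1 − 0.906000) = 0.977346
Parallel (D and E): 1 − (1 − 0.750000)(1 − 0.892000) = 0.973000
Series (A, [0.977346], and [0.973000]): 0.866000 × 0.977346 × 0.973000 = 0.8235

0.8235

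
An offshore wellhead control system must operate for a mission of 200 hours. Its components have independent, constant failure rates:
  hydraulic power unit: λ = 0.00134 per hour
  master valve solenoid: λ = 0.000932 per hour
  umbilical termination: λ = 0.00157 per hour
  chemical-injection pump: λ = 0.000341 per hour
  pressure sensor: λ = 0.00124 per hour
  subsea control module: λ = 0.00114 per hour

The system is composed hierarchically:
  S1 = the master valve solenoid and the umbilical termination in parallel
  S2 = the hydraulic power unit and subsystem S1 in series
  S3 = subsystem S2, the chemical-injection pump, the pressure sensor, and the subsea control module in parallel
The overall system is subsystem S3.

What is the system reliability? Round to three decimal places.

R(hydraulic power unit) = exp(−0.00134 × 200) = 0.76491
R(master valve solenoid) = exp(−0.000932 × 200) = 0.82994
R(umbilical termination) = exp(−0.00157 × 200) = 0.73052
R(chemical-injection pump) = exp(−0.000341 × 200) = 0.93407
R(pressure sensor) = exp(−0.00124 × 200) = 0.78036
R(subsea control module) = exp(−0.00114 × 200) = 0.79612
Parallel (master valve solenoid and umbilical termination): 1 − (1 − 0.82994)(1 − 0.73052) = 0.95417
Series (hydraulic power unit and [0.95417]): 0.76491 × 0.95417 = 0.72985
Parallel ([0.72985], chemical-injection pump, pressure sensor, and subsea control module): 1 − (1 − 0.72985)(1 − 0.93407)(1 − 0.78036)(1 − 0.79612) = 0.999

0.999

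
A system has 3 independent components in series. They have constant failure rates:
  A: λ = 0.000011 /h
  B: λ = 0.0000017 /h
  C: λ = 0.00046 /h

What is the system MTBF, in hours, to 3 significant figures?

2120

Series of exponential components: λ_sys = Σ λ_i
λ_sys = 0.000011 + 0.0000017 + 0.00046 = 4.7270e-04 /h
MTBF = 1 / λ_sys = 2120 h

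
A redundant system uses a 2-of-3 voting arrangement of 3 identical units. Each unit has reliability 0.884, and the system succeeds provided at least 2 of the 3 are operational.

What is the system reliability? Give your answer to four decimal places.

0.9628

R = Σ_{i=2}^{3} C(3,i) p^i (1−p)^{3−i} with p = 0.884
C(3,2)·0.884^2·0.116^1 = 0.271947
C(3,3)·0.884^3·0.116^0 = 0.690807
Sum = 0.9628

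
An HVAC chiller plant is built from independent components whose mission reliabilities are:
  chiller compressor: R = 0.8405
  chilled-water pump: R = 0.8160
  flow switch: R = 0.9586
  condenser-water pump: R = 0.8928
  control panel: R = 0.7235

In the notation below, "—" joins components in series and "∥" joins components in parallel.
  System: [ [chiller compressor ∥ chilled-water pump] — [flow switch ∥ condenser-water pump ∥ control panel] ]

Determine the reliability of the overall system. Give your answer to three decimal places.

0.969

Parallel (chiller compressor and chilled-water pump): 1 − (1 − 0.84050)(1 − 0.81600) = 0.97065
Parallel (flow switch, condenser-water pump, and control panel): 1 − (1 − 0.95860)(1 − 0.89280)(1 − 0.72350) = 0.99877
Series ([0.97065] and [0.99877]): 0.97065 × 0.99877 = 0.969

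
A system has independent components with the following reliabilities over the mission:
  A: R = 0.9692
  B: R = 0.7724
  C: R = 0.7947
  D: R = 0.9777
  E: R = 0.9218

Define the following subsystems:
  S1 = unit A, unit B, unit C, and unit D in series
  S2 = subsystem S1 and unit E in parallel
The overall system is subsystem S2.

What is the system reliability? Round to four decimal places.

Series (A, B, C, and D): 0.969200 × 0.772400 × 0.794700 × 0.977700 = 0.581654
Parallel ([0.581654] and E): 1 − (1 − 0.581654)(1 − 0.921800) = 0.9673

0.9673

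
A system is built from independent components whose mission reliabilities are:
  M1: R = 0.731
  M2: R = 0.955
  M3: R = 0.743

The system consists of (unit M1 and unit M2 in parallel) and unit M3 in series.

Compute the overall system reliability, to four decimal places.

0.7340

Parallel (M1 and M2): 1 − (1 − 0.731000)(1 − 0.955000) = 0.987895
Series ([0.987895] and M3): 0.987895 × 0.743000 = 0.7340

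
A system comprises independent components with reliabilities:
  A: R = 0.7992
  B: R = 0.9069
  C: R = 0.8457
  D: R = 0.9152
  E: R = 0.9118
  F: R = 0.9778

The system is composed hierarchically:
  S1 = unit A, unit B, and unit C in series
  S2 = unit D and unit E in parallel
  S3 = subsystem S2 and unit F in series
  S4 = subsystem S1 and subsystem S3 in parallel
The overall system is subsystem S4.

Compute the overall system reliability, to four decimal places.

0.9886

Series (A, B, and C): 0.799200 × 0.906900 × 0.845700 = 0.612959
Parallel (D and E): 1 − (1 − 0.915200)(1 − 0.911800) = 0.992521
Series ([0.992521] and F): 0.992521 × 0.977800 = 0.970487
Parallel ([0.612959] and [0.970487]): 1 − (1 − 0.612959)(1 − 0.970487) = 0.9886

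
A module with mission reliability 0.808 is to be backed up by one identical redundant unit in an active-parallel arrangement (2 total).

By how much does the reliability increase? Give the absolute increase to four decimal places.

R_before = 0.808
R_after = 1 − (1 − 0.808)^2 = 0.9631
ΔR = 0.9631 − 0.808 = 0.1551

0.1551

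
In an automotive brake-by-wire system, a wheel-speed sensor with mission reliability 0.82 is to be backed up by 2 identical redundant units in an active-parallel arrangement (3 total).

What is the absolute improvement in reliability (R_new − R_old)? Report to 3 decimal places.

R_before = 0.82
R_after = 1 − (1 − 0.82)^3 = 0.994
ΔR = 0.994 − 0.82 = 0.174

0.174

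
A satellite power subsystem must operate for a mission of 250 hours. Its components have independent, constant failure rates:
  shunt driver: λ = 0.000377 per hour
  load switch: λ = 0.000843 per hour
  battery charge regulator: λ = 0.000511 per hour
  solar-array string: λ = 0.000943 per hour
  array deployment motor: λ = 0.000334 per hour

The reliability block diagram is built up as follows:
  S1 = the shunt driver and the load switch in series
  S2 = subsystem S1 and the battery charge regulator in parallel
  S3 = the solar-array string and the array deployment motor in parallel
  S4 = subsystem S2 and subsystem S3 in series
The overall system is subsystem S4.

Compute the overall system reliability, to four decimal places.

0.9522

R(shunt driver) = exp(−0.000377 × 250) = 0.910055
R(load switch) = exp(−0.000843 × 250) = 0.809977
R(battery charge regulator) = exp(−0.000511 × 250) = 0.880073
R(solar-array string) = exp(−0.000943 × 250) = 0.789978
R(array deployment motor) = exp(−0.000334 × 250) = 0.919891
Series (shunt driver and load switch): 0.910055 × 0.809977 = 0.737124
Parallel ([0.737124] and battery charge regulator): 1 − (1 − 0.737124)(1 − 0.880073) = 0.968474
Parallel (solar-array string and array deployment motor): 1 − (1 − 0.789978)(1 − 0.919891) = 0.983175
Series ([0.968474] and [0.983175]): 0.968474 × 0.983175 = 0.9522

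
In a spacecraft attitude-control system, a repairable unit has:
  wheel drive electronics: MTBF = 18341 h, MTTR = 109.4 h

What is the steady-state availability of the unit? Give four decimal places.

A(wheel drive electronics) = MTBF/(MTBF+MTTR) = 18341/(18341+109.4) = 0.9941

0.9941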